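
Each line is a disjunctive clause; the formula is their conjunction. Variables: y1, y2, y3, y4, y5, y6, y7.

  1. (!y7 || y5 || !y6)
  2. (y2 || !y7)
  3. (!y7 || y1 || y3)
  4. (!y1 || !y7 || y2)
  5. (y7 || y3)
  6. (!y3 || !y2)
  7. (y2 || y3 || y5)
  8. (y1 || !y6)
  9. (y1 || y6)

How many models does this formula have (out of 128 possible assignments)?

14

Split on y7, then y1.
  y7=T, y1=T: y4 free; 3 ways for (y2,y3,y5,y6) × 2^1 = 6.
  y7=T, y1=F: a clause becomes empty — 0.
  y7=F, y1=T: forces y2=F; y3=T; y4, y5, y6 free → 2^3 = 8.
  y7=F, y1=F: a clause becomes empty — 0.
Total: 6 + 0 + 8 + 0 = 14.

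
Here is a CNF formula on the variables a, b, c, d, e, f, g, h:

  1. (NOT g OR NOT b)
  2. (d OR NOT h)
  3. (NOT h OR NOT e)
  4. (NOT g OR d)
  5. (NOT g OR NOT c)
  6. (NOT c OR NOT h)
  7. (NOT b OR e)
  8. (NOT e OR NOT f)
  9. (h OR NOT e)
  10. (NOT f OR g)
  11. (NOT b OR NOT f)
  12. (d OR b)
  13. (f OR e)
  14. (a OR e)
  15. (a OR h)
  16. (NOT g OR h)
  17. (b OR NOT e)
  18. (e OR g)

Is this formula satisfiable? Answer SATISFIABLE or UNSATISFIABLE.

Pure literal: a appears only positively; assign a = True.
c occurs only negated in the remaining clauses — set c = False.
Set b = False and propagate.
  then d is forced to True.
  then e is forced to False.
  then f is forced to True.
  then g is forced to True.
  then h is forced to True.
Every clause has at least one true literal under this assignment.
So a = True, b = False, c = False, d = True, e = False, f = True, g = True, h = True is a satisfying assignment.

SATISFIABLE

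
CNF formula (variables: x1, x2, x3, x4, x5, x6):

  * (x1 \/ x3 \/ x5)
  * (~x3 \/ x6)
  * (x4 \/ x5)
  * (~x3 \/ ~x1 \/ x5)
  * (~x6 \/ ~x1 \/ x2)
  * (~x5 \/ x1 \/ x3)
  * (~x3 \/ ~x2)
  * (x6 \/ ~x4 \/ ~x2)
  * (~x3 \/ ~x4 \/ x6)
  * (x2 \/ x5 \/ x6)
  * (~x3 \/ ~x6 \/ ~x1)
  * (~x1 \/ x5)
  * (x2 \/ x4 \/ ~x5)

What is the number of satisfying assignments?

6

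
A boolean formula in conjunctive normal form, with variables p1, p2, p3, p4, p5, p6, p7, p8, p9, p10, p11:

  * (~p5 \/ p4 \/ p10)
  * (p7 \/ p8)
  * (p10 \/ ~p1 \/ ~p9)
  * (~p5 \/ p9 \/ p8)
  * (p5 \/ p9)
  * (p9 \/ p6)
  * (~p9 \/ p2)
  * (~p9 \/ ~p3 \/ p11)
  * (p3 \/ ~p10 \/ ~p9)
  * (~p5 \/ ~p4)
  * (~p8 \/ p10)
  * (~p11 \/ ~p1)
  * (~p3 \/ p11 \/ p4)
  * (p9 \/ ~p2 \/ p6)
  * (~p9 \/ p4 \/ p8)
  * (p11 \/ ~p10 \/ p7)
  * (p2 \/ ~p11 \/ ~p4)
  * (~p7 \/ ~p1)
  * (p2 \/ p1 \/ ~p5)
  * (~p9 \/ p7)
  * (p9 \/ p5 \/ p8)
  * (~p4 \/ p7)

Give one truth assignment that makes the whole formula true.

p1=F, p2=T, p3=T, p4=F, p5=T, p6=F, p7=T, p8=T, p9=T, p10=T, p11=T

Branch on p1: take p1 = False.
Try p2 = True.
For the remaining variables, p3 = True, p4 = False, p5 = True, p6 = False, p7 = True, p8 = True, p9 = True, p10 = True, p11 = True works.
Check each clause:
  1. (p10 \/ p4 \/ ~p5) — p10 is true.
  2. (p7 \/ p8) — p8 is true.
  3. (~p1 \/ ~p9 \/ p10) — p10 is true.
  4. (~p5 \/ p8 \/ p9) — p8 is true.
  5. (p5 \/ p9) — p9 is true.
  6. (p9 \/ p6) — p9 is true.
  7. (~p9 \/ p2) — p2 is true.
  8. (~p3 \/ p11 \/ ~p9) — p11 is true.
  9. (~p9 \/ ~p10 \/ p3) — p3 is true.
  10. (~p4 \/ ~p5) — ~p4 is true.
  11. (~p8 \/ p10) — p10 is true.
  12. (~p1 \/ ~p11) — ~p1 is true.
  13. (~p3 \/ p4 \/ p11) — p11 is true.
  14. (p9 \/ ~p2 \/ p6) — p9 is true.
  15. (p8 \/ ~p9 \/ p4) — p8 is true.
  16. (~p10 \/ p11 \/ p7) — p11 is true.
  17. (p2 \/ ~p4 \/ ~p11) — p2 is true.
  18. (~p1 \/ ~p7) — ~p1 is true.
  19. (p2 \/ p1 \/ ~p5) — p2 is true.
  20. (p7 \/ ~p9) — p7 is true.
  21. (p9 \/ p8 \/ p5) — p8 is true.
  22. (~p4 \/ p7) — ~p4 is true.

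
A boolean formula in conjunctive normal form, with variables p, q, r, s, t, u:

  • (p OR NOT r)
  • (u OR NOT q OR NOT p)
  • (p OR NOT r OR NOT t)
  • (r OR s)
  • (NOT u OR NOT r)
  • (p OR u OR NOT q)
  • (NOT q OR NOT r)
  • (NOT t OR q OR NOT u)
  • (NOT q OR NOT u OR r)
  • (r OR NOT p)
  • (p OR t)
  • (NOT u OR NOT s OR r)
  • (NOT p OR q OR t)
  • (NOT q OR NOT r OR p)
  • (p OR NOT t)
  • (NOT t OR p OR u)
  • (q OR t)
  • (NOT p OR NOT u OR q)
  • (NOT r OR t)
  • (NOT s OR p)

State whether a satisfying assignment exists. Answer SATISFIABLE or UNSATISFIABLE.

SATISFIABLE

Set p = True and propagate.
  then r is forced to True.
  then u is forced to False.
  then q is forced to False.
  then t is forced to True.
s is now unconstrained; take s = False.
Every clause has at least one true literal under this assignment.
So p=T, q=F, r=T, s=F, t=T, u=F is a satisfying assignment.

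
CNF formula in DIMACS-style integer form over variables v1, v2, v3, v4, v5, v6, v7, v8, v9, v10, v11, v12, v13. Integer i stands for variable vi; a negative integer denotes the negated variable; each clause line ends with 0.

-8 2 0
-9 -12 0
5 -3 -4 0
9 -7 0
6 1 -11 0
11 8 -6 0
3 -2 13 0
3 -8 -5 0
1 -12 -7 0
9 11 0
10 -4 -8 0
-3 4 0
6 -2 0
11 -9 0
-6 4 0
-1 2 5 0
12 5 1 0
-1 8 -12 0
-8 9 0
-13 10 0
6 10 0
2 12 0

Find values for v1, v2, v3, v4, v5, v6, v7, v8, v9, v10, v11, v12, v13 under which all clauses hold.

v1=True, v2=True, v3=True, v4=True, v5=True, v6=True, v7=False, v8=False, v9=True, v10=True, v11=True, v12=False, v13=False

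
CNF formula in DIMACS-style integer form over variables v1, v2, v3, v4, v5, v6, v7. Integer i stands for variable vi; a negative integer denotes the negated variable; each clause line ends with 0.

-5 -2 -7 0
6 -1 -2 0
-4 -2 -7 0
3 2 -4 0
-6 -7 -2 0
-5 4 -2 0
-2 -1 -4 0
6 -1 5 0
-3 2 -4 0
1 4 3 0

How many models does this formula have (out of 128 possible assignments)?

Split on v2, then v4.
  v2=T, v4=T: forces v1=F; v7=F; v3, v5, v6 free → 2^3 = 8.
  v2=T, v4=F: 5 of the 32 assignments to (v1,v3,v5,v6,v7) work.
  v2=F, v4=T: a clause becomes empty — 0.
  v2=F, v4=F: v7 free; 10 ways for (v1,v3,v5,v6) × 2^1 = 20.
Total: 8 + 5 + 0 + 20 = 33.

33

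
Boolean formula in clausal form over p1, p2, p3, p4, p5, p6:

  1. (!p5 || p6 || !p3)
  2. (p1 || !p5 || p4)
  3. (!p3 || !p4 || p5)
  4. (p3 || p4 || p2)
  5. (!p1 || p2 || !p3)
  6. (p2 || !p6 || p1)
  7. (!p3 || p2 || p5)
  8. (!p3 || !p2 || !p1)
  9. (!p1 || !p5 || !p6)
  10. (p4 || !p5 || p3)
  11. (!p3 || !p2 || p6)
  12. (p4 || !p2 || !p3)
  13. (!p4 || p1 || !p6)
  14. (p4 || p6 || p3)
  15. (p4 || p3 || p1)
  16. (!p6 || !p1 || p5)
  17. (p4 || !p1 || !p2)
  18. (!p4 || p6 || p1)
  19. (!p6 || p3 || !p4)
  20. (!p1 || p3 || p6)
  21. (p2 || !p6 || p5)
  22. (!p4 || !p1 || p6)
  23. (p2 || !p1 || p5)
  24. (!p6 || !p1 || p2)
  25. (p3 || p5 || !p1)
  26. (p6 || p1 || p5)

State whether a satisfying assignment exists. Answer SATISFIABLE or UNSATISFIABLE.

UNSATISFIABLE

p1 = True:
  p3 = True:
    propagation gives p2=True; an empty clause results — contradiction.
  p3 = False:
    propagation gives p6=True, p5=False; an empty clause results — contradiction.
p1 = False:
  p3 = True:
    p6 = True:
      propagation gives p2=True, p4=True; contradiction.
    p6 = False:
      propagation gives p5=False; contradiction.
  p3 = False:
    propagation gives p4=True, p6=False; an empty clause results — contradiction.
Every branch closes, so no satisfying assignment exists.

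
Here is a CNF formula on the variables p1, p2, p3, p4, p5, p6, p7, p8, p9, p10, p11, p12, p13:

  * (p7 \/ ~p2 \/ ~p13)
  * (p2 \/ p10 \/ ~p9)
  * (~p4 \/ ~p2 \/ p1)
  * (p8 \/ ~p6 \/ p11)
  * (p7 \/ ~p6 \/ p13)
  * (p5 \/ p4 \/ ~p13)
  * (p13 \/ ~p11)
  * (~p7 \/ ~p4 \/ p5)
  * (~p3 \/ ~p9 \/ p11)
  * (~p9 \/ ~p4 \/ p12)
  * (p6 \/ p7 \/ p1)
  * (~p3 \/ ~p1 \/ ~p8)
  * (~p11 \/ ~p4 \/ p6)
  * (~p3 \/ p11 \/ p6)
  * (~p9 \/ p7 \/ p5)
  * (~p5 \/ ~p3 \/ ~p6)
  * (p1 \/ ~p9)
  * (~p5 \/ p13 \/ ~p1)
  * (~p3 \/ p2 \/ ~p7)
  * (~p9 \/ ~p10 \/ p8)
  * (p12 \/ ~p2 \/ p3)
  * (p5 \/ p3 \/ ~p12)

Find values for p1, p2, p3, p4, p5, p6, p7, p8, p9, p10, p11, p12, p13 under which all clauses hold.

p1=F, p2=T, p3=T, p4=F, p5=F, p6=T, p7=T, p8=T, p9=F, p10=T, p11=F, p12=T, p13=F

Pure literal: p9 appears only negated; assign p9 = False.
Branch on p1: take p1 = False.
The remaining clauses are satisfied by p2 = True, p3 = True, p4 = False, p5 = False, p6 = True, p7 = True, p8 = True, p10 = True, p11 = False, p12 = True, p13 = False.
Every clause has at least one true literal under this assignment.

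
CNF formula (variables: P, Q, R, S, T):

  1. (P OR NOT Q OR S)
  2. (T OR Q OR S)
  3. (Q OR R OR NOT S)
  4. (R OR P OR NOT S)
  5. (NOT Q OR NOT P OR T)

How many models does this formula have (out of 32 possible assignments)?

Case analysis on Q and S:
  Q=1, S=1: remaining (P,R,T) ∈ {(0,1,0); (0,1,1); (1,0,1); (1,1,1)} — 4.
  Q=1, S=0: remaining (P,R,T) ∈ {(1,0,1); (1,1,1)} — 2.
  Q=0, S=1: remaining (P,R,T) ∈ {(0,1,0); (0,1,1); (1,1,0); (1,1,1)} — 4.
  Q=0, S=0: remaining (P,R,T) ∈ {(0,0,1); (0,1,1); (1,0,1); (1,1,1)} — 4.
Total: 4 + 2 + 4 + 4 = 14.

14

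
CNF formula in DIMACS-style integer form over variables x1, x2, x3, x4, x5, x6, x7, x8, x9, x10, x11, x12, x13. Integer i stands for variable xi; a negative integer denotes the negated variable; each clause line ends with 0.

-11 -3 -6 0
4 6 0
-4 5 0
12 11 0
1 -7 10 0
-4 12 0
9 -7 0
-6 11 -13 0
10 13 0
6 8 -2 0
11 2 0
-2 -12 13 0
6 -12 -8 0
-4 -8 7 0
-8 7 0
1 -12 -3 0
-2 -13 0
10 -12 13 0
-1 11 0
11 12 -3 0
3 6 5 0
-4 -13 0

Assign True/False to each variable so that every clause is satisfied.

x5 occurs only positively in the remaining clauses — set x5 = True.
Pure literal: x9 appears only positively; assign x9 = True.
Try x1 = True.
  then x11 is forced to True.
For the remaining variables, x2 = False, x3 = False, x4 = False, x6 = True, x7 = True, x8 = True, x10 = False, x12 = False, x13 = True works.
Every clause has at least one true literal under this assignment.

x1=True  x2=False  x3=False  x4=False  x5=True  x6=True  x7=True  x8=True  x9=True  x10=False  x11=True  x12=False  x13=True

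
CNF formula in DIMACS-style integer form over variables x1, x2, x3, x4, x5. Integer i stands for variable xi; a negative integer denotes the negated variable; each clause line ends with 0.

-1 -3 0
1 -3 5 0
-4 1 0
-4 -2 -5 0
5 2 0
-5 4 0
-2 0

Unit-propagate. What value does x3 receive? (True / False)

(NOT x2) is a unit clause: x2 = False.
In (x5 OR x2), x2 is now false; x5 must hold, so x5 = True.
(NOT x5 OR x4) with x5 = True leaves only x4, so x4 = True.
(x1 OR NOT x4): since x4 = True, the clause reduces to (x1). x1 = True.
(NOT x3 OR NOT x1): since x1 = True, the clause reduces to (NOT x3). x3 = False.

False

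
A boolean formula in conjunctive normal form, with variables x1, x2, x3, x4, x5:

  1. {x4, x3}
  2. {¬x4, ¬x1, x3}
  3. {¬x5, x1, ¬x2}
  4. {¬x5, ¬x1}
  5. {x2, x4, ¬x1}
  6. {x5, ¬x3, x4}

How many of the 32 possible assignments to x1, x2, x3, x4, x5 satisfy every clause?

9

Split on x1, then x4.
  x1=T, x4=T: remaining (x2,x3,x5) ∈ {(F,T,F); (T,T,F)} — 2.
  x1=T, x4=F: a clause becomes empty — 0.
  x1=F, x4=T: x3 free; 3 ways for (x2,x5) × 2^1 = 6.
  x1=F, x4=F: remaining (x2,x3,x5) ∈ {(F,T,T)} — 1.
Total: 2 + 0 + 6 + 1 = 9.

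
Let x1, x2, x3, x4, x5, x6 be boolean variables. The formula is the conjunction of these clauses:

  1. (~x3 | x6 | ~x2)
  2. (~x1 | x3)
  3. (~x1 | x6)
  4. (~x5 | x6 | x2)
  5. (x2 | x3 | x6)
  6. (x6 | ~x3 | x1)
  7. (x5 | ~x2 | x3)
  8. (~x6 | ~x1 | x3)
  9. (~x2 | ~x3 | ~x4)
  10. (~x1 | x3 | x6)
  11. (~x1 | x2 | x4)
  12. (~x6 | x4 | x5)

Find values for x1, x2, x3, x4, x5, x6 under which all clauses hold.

Set x1 = False and propagate.
Try x2 = False.
Try x3 = True.
  then x6 is forced to True.
For the remaining variables, x4 = True, x5 = False works.
Every clause has at least one true literal under this assignment.

x1=F, x2=F, x3=T, x4=T, x5=F, x6=T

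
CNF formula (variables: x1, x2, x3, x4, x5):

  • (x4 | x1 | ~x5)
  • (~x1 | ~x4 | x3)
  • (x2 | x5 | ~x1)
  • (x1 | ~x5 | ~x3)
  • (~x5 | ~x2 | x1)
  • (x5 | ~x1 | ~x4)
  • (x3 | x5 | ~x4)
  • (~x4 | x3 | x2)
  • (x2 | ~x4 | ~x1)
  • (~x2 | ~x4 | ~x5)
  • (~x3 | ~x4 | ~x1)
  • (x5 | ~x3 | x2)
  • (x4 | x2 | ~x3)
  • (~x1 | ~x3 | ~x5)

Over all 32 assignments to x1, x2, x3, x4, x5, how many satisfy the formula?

8

Split on x1, then x4.
  x1=T, x4=T: a clause becomes empty — 0.
  x1=T, x4=F: remaining (x2,x3,x5) ∈ {(F,F,T); (T,F,F); (T,F,T); (T,T,F)} — 4.
  x1=F, x4=T: remaining (x2,x3,x5) ∈ {(T,T,F)} — 1.
  x1=F, x4=F: remaining (x2,x3,x5) ∈ {(F,F,F); (T,F,F); (T,T,F)} — 3.
Total: 0 + 4 + 1 + 3 = 8.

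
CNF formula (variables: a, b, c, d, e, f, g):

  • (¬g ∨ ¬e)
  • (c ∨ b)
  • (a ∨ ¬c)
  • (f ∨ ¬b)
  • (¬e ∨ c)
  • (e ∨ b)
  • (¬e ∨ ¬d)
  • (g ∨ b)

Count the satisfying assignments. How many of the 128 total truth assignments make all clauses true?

13

Split on b, then e.
  b=1, e=1: remaining (a,c,d,f,g) ∈ {(1,1,0,1,0)} — 1.
  b=1, e=0: d, g free; 3 ways for (a,c,f) × 2^2 = 12.
  b=0, e=1: a clause becomes empty — 0.
  b=0, e=0: a clause becomes empty — 0.
Total: 1 + 12 + 0 + 0 = 13.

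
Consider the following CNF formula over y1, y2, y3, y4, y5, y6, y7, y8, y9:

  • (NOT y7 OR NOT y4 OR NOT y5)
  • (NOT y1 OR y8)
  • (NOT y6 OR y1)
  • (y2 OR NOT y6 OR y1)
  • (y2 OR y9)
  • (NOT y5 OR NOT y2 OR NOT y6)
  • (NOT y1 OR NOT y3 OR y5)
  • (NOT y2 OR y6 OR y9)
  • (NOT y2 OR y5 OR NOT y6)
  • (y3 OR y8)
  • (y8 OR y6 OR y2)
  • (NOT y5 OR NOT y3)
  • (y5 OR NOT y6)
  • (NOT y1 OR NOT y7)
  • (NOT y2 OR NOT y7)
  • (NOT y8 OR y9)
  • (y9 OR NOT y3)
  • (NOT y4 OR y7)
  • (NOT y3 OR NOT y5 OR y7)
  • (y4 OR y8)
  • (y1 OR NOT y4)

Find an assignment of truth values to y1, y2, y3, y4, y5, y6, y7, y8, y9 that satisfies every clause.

y1=F, y2=F, y3=T, y4=F, y5=F, y6=F, y7=F, y8=T, y9=T

Pure literal: y9 appears only positively; assign y9 = True.
Set y1 = False and propagate.
  then y6 is forced to False.
  then y4 is forced to False.
  then y8 is forced to True.
Branch on y2: take y2 = False.
The remaining clauses are satisfied by y3 = True, y5 = False, y7 = False.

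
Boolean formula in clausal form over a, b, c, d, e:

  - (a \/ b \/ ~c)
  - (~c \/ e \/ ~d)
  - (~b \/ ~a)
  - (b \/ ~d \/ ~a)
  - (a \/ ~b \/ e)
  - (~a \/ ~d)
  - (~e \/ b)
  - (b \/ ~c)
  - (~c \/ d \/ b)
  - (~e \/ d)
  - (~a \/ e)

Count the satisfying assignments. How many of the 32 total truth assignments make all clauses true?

Satisfying assignments:
  a=F b=F c=F d=F e=F
  a=F b=F c=F d=T e=F
  a=F b=T c=F d=T e=T
  a=F b=T c=T d=T e=T
That's 4 in total.

4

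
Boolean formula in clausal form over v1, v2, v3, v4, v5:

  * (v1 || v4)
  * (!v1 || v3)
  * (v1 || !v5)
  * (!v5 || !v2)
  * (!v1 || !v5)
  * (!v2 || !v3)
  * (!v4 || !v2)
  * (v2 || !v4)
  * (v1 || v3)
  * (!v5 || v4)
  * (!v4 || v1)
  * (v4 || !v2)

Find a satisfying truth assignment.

v1 = T, v2 = F, v3 = T, v4 = F, v5 = F

Check each clause:
  1. (v1 || v4) — v1 is true.
  2. (v3 || !v1) — v3 is true.
  3. (!v5 || v1) — v1 is true.
  4. (!v5 || !v2) — !v5 is true.
  5. (!v1 || !v5) — !v5 is true.
  6. (!v2 || !v3) — !v2 is true.
  7. (!v2 || !v4) — !v4 is true.
  8. (!v4 || v2) — !v4 is true.
  9. (v1 || v3) — v1 is true.
  10. (!v5 || v4) — !v5 is true.
  11. (!v4 || v1) — v1 is true.
  12. (v4 || !v2) — !v2 is true.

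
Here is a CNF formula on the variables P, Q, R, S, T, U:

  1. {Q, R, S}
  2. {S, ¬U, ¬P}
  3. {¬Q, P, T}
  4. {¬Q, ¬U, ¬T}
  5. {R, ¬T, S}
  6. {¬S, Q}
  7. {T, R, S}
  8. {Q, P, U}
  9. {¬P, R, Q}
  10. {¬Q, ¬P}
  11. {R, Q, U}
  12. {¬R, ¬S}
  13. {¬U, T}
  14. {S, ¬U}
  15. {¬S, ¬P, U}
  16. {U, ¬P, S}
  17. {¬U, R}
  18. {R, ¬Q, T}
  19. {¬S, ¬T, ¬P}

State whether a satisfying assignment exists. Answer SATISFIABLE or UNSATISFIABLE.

SATISFIABLE

Branch on P: take P = False.
Try Q = True.
  then T is forced to True.
  then U is forced to False.
Try R = True.
  then S is forced to False.
Every clause has at least one true literal under this assignment.
So P=F, Q=T, R=T, S=F, T=T, U=F is a satisfying assignment.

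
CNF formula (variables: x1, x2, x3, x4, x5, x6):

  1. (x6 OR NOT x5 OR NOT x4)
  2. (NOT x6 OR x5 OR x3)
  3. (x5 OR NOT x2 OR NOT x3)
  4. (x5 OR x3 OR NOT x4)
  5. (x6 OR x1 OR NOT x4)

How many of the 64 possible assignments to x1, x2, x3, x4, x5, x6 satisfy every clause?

35

Case analysis on x5 and x3:
  x5=T, x3=T: x1, x2 free; 3 ways for (x4,x6) × 2^2 = 12.
  x5=T, x3=F: x1, x2 free; 3 ways for (x4,x6) × 2^2 = 12.
  x5=F, x3=T: 7 of the 16 assignments to (x1,x2,x4,x6) work.
  x5=F, x3=F: remaining (x1,x2,x4,x6) ∈ {(F,F,F,F); (F,T,F,F); (T,F,F,F); (T,T,F,F)} — 4.
Total: 12 + 12 + 7 + 4 = 35.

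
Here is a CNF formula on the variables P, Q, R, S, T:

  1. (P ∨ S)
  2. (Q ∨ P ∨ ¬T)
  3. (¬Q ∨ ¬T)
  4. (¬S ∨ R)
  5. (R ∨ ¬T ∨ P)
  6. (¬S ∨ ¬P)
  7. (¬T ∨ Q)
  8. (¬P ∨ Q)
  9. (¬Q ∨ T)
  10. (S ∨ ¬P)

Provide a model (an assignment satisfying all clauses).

Pure literal: R appears only positively; assign R = True.
Try P = False.
  then S is forced to True.
For the remaining variables, Q = False, T = False works.
Check each clause:
  1. (S ∨ P) — S is true.
  2. (¬T ∨ P ∨ Q) — ¬T is true.
  3. (¬Q ∨ ¬T) — ¬T is true.
  4. (¬S ∨ R) — R is true.
  5. (P ∨ ¬T ∨ R) — R is true.
  6. (¬P ∨ ¬S) — ¬P is true.
  7. (Q ∨ ¬T) — ¬T is true.
  8. (¬P ∨ Q) — ¬P is true.
  9. (¬Q ∨ T) — ¬Q is true.
  10. (¬P ∨ S) — S is true.

P=0, Q=0, R=1, S=1, T=0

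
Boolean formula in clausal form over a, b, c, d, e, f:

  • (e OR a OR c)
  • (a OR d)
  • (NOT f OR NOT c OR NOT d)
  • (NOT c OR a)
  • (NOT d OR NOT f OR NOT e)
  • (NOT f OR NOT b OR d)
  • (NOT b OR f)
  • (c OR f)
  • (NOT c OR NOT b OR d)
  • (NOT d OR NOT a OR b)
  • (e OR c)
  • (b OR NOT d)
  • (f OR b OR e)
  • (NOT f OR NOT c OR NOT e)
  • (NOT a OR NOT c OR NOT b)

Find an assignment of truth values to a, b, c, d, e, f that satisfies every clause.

a=True, b=False, c=False, d=False, e=True, f=True

Try a = True.
Branch on b: take b = False.
  then d is forced to False.
The remaining clauses are satisfied by c = False, e = True, f = True.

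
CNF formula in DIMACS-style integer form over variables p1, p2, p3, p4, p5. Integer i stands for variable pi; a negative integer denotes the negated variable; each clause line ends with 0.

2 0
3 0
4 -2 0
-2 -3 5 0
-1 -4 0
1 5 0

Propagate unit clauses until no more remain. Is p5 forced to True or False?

True

(p2) is a unit clause: p2 = True.
(p3) stands alone — p3 = True.
In (~p2 | p4), ~p2 is now false; p4 must hold, so p4 = True.
(~p3 | p5 | ~p2) with p3 = True, p2 = True leaves only p5, so p5 = True.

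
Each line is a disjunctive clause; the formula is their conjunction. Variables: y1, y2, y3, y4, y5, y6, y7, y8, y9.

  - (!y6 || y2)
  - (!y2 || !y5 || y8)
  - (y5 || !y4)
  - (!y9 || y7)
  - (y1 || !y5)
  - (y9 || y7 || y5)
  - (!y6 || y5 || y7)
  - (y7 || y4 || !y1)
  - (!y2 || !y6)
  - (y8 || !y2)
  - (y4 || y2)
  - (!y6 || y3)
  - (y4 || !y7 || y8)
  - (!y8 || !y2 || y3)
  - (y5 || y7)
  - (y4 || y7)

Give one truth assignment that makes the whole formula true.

Pure literal: y6 appears only negated; assign y6 = False.
Try y1 = True.
Branch on y2: take y2 = False.
  then y4 is forced to True.
  then y5 is forced to True.
Branch on y7: take y7 = False.
  then y9 is forced to False.
y3, y8 are now unconstrained; take y3 = False, y8 = False.
Every clause has at least one true literal under this assignment.

y1 = True, y2 = False, y3 = False, y4 = True, y5 = True, y6 = False, y7 = False, y8 = False, y9 = False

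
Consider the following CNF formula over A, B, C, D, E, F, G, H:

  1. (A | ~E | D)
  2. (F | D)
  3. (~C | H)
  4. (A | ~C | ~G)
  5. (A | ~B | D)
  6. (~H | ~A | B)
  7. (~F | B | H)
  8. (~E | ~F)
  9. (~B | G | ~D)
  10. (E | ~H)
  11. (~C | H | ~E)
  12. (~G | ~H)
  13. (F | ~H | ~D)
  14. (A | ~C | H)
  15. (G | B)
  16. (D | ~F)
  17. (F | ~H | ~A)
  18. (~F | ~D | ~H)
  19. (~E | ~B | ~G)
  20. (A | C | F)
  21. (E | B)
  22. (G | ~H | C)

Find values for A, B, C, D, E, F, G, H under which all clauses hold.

A=True, B=False, C=False, D=True, E=True, F=False, G=True, H=False

Check each clause:
  1. (~E | D | A) — A is true.
  2. (F | D) — D is true.
  3. (~C | H) — ~C is true.
  4. (~C | A | ~G) — ~C is true.
  5. (D | ~B | A) — A is true.
  6. (~A | ~H | B) — ~H is true.
  7. (B | ~F | H) — ~F is true.
  8. (~F | ~E) — ~F is true.
  9. (G | ~D | ~B) — ~B is true.
  10. (~H | E) — ~H is true.
  11. (~E | ~C | H) — ~C is true.
  12. (~H | ~G) — ~H is true.
  13. (~D | ~H | F) — ~H is true.
  14. (~C | A | H) — A is true.
  15. (B | G) — G is true.
  16. (D | ~F) — ~F is true.
  17. (F | ~A | ~H) — ~H is true.
  18. (~H | ~D | ~F) — ~H is true.
  19. (~E | ~B | ~G) — ~B is true.
  20. (C | A | F) — A is true.
  21. (E | B) — E is true.
  22. (C | G | ~H) — ~H is true.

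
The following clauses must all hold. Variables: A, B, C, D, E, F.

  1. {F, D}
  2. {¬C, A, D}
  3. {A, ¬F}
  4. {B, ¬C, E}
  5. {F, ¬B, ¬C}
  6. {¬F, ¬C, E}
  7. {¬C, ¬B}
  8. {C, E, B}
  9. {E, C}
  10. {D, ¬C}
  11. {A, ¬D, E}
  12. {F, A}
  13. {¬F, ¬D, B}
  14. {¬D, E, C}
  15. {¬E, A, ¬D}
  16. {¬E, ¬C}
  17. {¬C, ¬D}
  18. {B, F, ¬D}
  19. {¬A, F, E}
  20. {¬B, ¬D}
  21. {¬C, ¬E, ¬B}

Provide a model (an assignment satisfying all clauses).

Set A = True and propagate.
For the remaining variables, B = False, C = False, D = False, E = True, F = True works.
Every clause has at least one true literal under this assignment.

A=T, B=F, C=F, D=F, E=T, F=T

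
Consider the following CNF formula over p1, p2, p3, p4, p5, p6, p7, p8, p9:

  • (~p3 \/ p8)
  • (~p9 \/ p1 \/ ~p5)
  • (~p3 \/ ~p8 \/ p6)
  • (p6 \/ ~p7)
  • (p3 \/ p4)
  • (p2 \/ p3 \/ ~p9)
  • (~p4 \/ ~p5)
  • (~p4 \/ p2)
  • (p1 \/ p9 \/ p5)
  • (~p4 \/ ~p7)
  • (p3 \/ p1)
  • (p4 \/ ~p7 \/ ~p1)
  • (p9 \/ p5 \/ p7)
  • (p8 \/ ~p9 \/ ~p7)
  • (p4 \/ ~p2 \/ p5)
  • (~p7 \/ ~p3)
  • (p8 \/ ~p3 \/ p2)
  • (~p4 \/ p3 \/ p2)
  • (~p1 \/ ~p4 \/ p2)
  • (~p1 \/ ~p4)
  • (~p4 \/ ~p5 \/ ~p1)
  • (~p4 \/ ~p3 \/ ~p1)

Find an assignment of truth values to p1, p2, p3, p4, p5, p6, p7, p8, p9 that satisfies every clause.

p1=F, p2=T, p3=T, p4=T, p5=F, p6=T, p7=F, p8=T, p9=T

Check each clause:
  1. (p8 \/ ~p3) — p8 is true.
  2. (p1 \/ ~p9 \/ ~p5) — ~p5 is true.
  3. (~p8 \/ p6 \/ ~p3) — p6 is true.
  4. (p6 \/ ~p7) — ~p7 is true.
  5. (p3 \/ p4) — p3 is true.
  6. (p2 \/ ~p9 \/ p3) — p2 is true.
  7. (~p5 \/ ~p4) — ~p5 is true.
  8. (p2 \/ ~p4) — p2 is true.
  9. (p1 \/ p9 \/ p5) — p9 is true.
  10. (~p7 \/ ~p4) — ~p7 is true.
  11. (p1 \/ p3) — p3 is true.
  12. (p4 \/ ~p7 \/ ~p1) — ~p7 is true.
  13. (p9 \/ p5 \/ p7) — p9 is true.
  14. (p8 \/ ~p7 \/ ~p9) — p8 is true.
  15. (p4 \/ p5 \/ ~p2) — p4 is true.
  16. (~p7 \/ ~p3) — ~p7 is true.
  17. (p2 \/ p8 \/ ~p3) — p8 is true.
  18. (p3 \/ p2 \/ ~p4) — p2 is true.
  19. (~p4 \/ p2 \/ ~p1) — p2 is true.
  20. (~p1 \/ ~p4) — ~p1 is true.
  21. (~p1 \/ ~p5 \/ ~p4) — ~p5 is true.
  22. (~p4 \/ ~p1 \/ ~p3) — ~p1 is true.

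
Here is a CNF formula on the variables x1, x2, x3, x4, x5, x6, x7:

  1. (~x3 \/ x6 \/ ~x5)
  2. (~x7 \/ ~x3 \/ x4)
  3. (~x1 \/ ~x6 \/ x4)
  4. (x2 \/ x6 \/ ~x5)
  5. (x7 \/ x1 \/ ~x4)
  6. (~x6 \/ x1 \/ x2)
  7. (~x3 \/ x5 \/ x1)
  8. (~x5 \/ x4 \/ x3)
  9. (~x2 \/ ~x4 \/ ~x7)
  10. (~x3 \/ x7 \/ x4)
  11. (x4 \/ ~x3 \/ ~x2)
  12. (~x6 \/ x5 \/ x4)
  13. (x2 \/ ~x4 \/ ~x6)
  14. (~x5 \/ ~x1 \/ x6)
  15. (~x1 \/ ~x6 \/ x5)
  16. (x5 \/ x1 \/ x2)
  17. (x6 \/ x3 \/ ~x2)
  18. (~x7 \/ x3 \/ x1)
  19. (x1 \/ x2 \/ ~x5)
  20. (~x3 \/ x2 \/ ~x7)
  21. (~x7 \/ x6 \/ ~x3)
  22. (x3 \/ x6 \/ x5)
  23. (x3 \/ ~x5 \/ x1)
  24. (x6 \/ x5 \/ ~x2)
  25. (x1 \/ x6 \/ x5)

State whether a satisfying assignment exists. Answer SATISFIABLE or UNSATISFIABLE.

Branch on x1: take x1 = True.
Branch on x2: take x2 = True.
For the remaining variables, x3 = False, x4 = True, x5 = True, x6 = True, x7 = False works.
Every clause has at least one true literal under this assignment.
So x1=T, x2=T, x3=F, x4=T, x5=T, x6=T, x7=F is a satisfying assignment.

SATISFIABLE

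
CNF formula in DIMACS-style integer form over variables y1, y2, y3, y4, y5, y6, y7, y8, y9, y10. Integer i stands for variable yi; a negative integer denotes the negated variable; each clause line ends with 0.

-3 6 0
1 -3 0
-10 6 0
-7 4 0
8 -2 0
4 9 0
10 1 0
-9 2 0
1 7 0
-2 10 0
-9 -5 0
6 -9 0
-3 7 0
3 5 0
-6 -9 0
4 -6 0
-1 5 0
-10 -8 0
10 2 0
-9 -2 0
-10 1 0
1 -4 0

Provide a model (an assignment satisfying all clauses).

y1=True, y2=False, y3=False, y4=True, y5=True, y6=True, y7=False, y8=False, y9=False, y10=True

Check each clause:
  1. (~y3 \/ y6) — ~y3 is true.
  2. (~y3 \/ y1) — y1 is true.
  3. (y6 \/ ~y10) — y6 is true.
  4. (y4 \/ ~y7) — ~y7 is true.
  5. (y8 \/ ~y2) — ~y2 is true.
  6. (y4 \/ y9) — y4 is true.
  7. (y1 \/ y10) — y1 is true.
  8. (~y9 \/ y2) — ~y9 is true.
  9. (y7 \/ y1) — y1 is true.
  10. (~y2 \/ y10) — y10 is true.
  11. (~y5 \/ ~y9) — ~y9 is true.
  12. (~y9 \/ y6) — y6 is true.
  13. (~y3 \/ y7) — ~y3 is true.
  14. (y3 \/ y5) — y5 is true.
  15. (~y9 \/ ~y6) — ~y9 is true.
  16. (~y6 \/ y4) — y4 is true.
  17. (y5 \/ ~y1) — y5 is true.
  18. (~y10 \/ ~y8) — ~y8 is true.
  19. (y10 \/ y2) — y10 is true.
  20. (~y9 \/ ~y2) — ~y2 is true.
  21. (y1 \/ ~y10) — y1 is true.
  22. (~y4 \/ y1) — y1 is true.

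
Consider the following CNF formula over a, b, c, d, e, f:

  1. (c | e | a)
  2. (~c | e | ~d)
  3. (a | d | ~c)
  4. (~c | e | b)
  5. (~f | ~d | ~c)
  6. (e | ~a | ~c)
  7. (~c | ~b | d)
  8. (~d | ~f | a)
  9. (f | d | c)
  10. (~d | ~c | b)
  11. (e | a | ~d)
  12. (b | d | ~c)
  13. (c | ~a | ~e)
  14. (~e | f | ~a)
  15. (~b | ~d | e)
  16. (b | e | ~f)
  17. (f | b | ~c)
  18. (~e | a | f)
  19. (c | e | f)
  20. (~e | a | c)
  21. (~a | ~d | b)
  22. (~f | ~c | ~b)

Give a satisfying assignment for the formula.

Try a = True.
Branch on b: take b = True.
Set c = False and propagate.
  then e is forced to False.
  then d is forced to False.
  then f is forced to True.

a=T  b=T  c=F  d=F  e=F  f=T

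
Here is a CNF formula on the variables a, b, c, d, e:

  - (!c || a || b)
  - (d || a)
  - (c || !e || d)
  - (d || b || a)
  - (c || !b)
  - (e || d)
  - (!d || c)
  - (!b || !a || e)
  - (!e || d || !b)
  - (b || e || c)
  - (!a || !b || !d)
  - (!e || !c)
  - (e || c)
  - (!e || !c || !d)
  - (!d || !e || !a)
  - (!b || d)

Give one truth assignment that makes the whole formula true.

a=False  b=True  c=True  d=True  e=False

Try a = False.
  then d is forced to True.
  then c is forced to True.
  then b is forced to True.
  then e is forced to False.
Every clause has at least one true literal under this assignment.
Check each clause:
  1. (b || a || !c) — b is true.
  2. (d || a) — d is true.
  3. (c || !e || d) — c is true.
  4. (a || b || d) — b is true.
  5. (c || !b) — c is true.
  6. (d || e) — d is true.
  7. (!d || c) — c is true.
  8. (!b || e || !a) — !a is true.
  9. (!b || d || !e) — !e is true.
  10. (b || c || e) — b is true.
  11. (!d || !a || !b) — !a is true.
  12. (!c || !e) — !e is true.
  13. (e || c) — c is true.
  14. (!e || !c || !d) — !e is true.
  15. (!a || !e || !d) — !e is true.
  16. (d || !b) — d is true.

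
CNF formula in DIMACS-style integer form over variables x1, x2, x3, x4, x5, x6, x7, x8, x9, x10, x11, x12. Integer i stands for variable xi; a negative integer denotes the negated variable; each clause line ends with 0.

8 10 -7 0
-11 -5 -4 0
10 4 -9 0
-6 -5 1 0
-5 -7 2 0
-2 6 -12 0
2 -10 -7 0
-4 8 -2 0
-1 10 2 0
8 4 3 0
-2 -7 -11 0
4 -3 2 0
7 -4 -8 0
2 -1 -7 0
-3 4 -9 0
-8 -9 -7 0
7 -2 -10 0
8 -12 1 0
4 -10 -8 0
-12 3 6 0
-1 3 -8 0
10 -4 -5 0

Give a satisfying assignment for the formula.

x1=False, x2=False, x3=False, x4=False, x5=True, x6=False, x7=False, x8=True, x9=False, x10=False, x11=True, x12=False

x9 occurs only negated in the remaining clauses — set x9 = False.
Pure literal: x12 appears only negated; assign x12 = False.
Set x1 = False and propagate.
Try x2 = False.
Branch on x3: take x3 = False.
For the remaining variables, x4 = False, x5 = True, x6 = False, x7 = False, x8 = True, x10 = False, x11 = True works.
Every clause has at least one true literal under this assignment.
Check each clause:
  1. (!x7 || x8 || x10) — x8 is true.
  2. (!x11 || !x5 || !x4) — !x4 is true.
  3. (x4 || x10 || !x9) — !x9 is true.
  4. (x1 || !x5 || !x6) — !x6 is true.
  5. (!x7 || x2 || !x5) — !x7 is true.
  6. (!x12 || x6 || !x2) — !x12 is true.
  7. (x2 || !x10 || !x7) — !x7 is true.
  8. (!x2 || !x4 || x8) — x8 is true.
  9. (x2 || !x1 || x10) — !x1 is true.
  10. (x4 || x3 || x8) — x8 is true.
  11. (!x7 || !x11 || !x2) — !x7 is true.
  12. (x4 || !x3 || x2) — !x3 is true.
  13. (!x4 || x7 || !x8) — !x4 is true.
  14. (x2 || !x1 || !x7) — !x7 is true.
  15. (!x3 || x4 || !x9) — !x3 is true.
  16. (!x7 || !x8 || !x9) — !x7 is true.
  17. (!x10 || x7 || !x2) — !x2 is true.
  18. (x8 || x1 || !x12) — x8 is true.
  19. (x4 || !x10 || !x8) — !x10 is true.
  20. (x3 || x6 || !x12) — !x12 is true.
  21. (!x1 || !x8 || x3) — !x1 is true.
  22. (!x5 || !x4 || x10) — !x4 is true.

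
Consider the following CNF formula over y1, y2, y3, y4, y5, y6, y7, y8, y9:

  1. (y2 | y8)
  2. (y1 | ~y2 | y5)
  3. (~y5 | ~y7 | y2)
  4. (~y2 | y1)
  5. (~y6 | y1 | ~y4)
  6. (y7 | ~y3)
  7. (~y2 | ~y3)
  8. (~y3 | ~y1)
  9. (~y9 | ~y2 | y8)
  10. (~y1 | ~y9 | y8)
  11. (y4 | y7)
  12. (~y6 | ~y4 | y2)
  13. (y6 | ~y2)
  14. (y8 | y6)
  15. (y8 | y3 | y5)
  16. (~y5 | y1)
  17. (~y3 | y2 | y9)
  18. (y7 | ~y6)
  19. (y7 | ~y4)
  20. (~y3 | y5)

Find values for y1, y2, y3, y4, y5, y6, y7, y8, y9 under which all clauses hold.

Pure literal: y8 appears only positively; assign y8 = True.
Branch on y1: take y1 = False.
  then y2 is forced to False.
  then y5 is forced to False.
  then y3 is forced to False.
Branch on y4: take y4 = True.
  then y6 is forced to False.
  then y7 is forced to True.
y9 is now unconstrained; take y9 = True.
Every clause has at least one true literal under this assignment.

y1=F  y2=F  y3=F  y4=T  y5=F  y6=F  y7=T  y8=T  y9=T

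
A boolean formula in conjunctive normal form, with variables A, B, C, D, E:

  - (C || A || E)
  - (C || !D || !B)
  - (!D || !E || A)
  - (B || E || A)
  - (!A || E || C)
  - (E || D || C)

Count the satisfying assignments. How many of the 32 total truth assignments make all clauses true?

17

Split on E, then A.
  E=1, A=1: 7 of the 8 assignments to (B,C,D) work.
  E=1, A=0: remaining (B,C,D) ∈ {(0,0,0); (0,1,0); (1,0,0); (1,1,0)} — 4.
  E=0, A=1: remaining (B,C,D) ∈ {(0,1,0); (0,1,1); (1,1,0); (1,1,1)} — 4.
  E=0, A=0: remaining (B,C,D) ∈ {(1,1,0); (1,1,1)} — 2.
Total: 7 + 4 + 4 + 2 = 17.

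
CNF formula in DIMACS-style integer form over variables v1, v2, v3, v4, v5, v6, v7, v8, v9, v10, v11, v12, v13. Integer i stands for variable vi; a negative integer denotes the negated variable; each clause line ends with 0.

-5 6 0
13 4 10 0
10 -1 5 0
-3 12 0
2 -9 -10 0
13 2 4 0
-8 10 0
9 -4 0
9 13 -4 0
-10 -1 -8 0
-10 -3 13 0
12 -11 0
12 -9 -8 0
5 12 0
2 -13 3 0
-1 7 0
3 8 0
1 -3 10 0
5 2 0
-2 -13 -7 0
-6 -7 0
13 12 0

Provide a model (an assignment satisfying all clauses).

v1 = F, v2 = T, v3 = T, v4 = F, v5 = T, v6 = T, v7 = F, v8 = T, v9 = T, v10 = T, v11 = F, v12 = T, v13 = T

Check each clause:
  1. (v6 OR NOT v5) — v6 is true.
  2. (v4 OR v10 OR v13) — v10 is true.
  3. (NOT v1 OR v10 OR v5) — v10 is true.
  4. (v12 OR NOT v3) — v12 is true.
  5. (v2 OR NOT v9 OR NOT v10) — v2 is true.
  6. (v13 OR v2 OR v4) — v2 is true.
  7. (v10 OR NOT v8) — v10 is true.
  8. (v9 OR NOT v4) — v9 is true.
  9. (v9 OR NOT v4 OR v13) — v9 is true.
  10. (NOT v1 OR NOT v10 OR NOT v8) — NOT v1 is true.
  11. (NOT v10 OR NOT v3 OR v13) — v13 is true.
  12. (v12 OR NOT v11) — v12 is true.
  13. (v12 OR NOT v8 OR NOT v9) — v12 is true.
  14. (v5 OR v12) — v12 is true.
  15. (v2 OR v3 OR NOT v13) — v3 is true.
  16. (NOT v1 OR v7) — NOT v1 is true.
  17. (v8 OR v3) — v8 is true.
  18. (v10 OR NOT v3 OR v1) — v10 is true.
  19. (v2 OR v5) — v2 is true.
  20. (NOT v13 OR NOT v7 OR NOT v2) — NOT v7 is true.
  21. (NOT v7 OR NOT v6) — NOT v7 is true.
  22. (v13 OR v12) — v12 is true.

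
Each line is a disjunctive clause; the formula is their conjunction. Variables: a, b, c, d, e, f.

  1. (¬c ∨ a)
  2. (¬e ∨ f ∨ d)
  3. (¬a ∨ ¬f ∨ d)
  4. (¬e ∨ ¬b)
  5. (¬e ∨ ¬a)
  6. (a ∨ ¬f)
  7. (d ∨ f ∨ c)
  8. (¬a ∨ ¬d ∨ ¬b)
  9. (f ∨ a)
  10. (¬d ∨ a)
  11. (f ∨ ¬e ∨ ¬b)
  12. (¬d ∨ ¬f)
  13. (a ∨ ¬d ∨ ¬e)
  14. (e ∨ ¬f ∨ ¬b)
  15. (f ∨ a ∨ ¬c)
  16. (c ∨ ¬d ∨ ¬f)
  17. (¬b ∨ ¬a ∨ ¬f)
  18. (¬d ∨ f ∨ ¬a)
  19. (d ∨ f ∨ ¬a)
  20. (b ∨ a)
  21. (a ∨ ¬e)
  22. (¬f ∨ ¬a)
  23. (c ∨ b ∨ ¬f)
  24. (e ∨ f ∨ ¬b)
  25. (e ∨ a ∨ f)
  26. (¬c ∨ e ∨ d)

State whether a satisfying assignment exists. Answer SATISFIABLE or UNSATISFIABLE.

UNSATISFIABLE

f = True:
  propagation gives a=True; an empty clause results — contradiction.
f = False:
  propagation gives a=True, e=False, d=False; an empty clause results — contradiction.
Every branch closes, so no satisfying assignment exists.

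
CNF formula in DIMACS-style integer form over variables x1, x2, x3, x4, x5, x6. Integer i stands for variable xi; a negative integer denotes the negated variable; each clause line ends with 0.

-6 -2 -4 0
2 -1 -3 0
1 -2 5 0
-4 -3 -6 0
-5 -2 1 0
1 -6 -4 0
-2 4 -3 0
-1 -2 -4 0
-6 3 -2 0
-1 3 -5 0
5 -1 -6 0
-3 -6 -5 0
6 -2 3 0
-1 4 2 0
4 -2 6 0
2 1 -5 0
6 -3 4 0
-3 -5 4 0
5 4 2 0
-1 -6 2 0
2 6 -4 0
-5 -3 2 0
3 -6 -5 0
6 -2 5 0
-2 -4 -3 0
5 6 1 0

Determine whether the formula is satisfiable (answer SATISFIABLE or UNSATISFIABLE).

UNSATISFIABLE

x2 = True:
  x6 = True:
    propagation gives x4=False, x3=False; an empty clause results — contradiction.
  x6 = False:
    propagation gives x3=True, x4=True; an empty clause results — contradiction.
x2 = False:
  x5 = True:
    propagation gives x1=True, x3=False; an empty clause results — contradiction.
  x5 = False:
    propagation gives x4=True, x6=True, x3=False, x1=True; an empty clause results — contradiction.
Every branch closes, so no satisfying assignment exists.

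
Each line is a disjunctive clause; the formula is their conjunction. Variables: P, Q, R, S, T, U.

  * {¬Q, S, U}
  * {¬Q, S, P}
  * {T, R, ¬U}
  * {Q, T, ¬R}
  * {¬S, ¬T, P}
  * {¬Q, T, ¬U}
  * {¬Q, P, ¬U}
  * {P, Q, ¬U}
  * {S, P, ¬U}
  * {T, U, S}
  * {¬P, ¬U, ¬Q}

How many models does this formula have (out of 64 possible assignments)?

Split on U, then Q.
  U=T, Q=T: a clause becomes empty — 0.
  U=T, Q=F: remaining (P,R,S,T) ∈ {(T,F,F,T); (T,F,T,T); (T,T,F,T); (T,T,T,T)} — 4.
  U=F, Q=T: R free; 3 ways for (P,S,T) × 2^1 = 6.
  U=F, Q=F: 8 of the 16 assignments to (P,R,S,T) work.
Total: 0 + 4 + 6 + 8 = 18.

18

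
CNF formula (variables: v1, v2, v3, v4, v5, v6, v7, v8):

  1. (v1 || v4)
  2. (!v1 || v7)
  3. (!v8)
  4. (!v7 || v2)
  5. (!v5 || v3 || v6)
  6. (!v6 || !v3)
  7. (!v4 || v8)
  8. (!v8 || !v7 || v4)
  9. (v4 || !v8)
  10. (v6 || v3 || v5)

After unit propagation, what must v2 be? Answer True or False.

(!v8) stands alone — v8 = False.
(v8 || !v4) with v8 = False leaves only !v4, so v4 = False.
From (v1 || v4) and v4 = False: v1 = True.
From (v7 || !v1) and v1 = True: v7 = True.
(!v7 || v2) with v7 = True leaves only v2, so v2 = True.

True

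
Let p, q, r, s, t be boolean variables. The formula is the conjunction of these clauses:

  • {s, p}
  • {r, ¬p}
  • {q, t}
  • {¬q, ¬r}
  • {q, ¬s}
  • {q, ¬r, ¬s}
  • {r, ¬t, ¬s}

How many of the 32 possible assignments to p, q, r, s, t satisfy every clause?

2

The models are:
  p=F q=T r=F s=T t=F
  p=T q=F r=T s=F t=T
Count: 2.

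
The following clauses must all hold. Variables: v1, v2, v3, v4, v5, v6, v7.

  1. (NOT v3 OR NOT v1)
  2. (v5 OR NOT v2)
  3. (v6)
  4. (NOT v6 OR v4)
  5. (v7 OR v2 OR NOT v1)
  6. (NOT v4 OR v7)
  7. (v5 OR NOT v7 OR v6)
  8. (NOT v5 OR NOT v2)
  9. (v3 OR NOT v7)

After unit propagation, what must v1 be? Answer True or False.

False

(v6) is a unit clause: v6 = True.
(NOT v6 OR v4): since v6 = True, the clause reduces to (v4). v4 = True.
(NOT v4 OR v7): since v4 = True, the clause reduces to (v7). v7 = True.
In (NOT v7 OR v3), NOT v7 is now false; v3 must hold, so v3 = True.
(NOT v3 OR NOT v1): since v3 = True, the clause reduces to (NOT v1). v1 = False.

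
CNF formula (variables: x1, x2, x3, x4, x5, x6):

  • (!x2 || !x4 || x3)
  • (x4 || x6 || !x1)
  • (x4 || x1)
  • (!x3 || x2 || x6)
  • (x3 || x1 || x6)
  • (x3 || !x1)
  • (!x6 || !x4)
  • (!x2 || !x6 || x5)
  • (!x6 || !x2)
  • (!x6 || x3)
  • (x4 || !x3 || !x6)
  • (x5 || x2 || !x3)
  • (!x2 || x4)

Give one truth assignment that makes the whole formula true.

x1=F, x2=T, x3=T, x4=T, x5=T, x6=F

Pure literal: x5 appears only positively; assign x5 = True.
Try x1 = False.
  then x4 is forced to True.
  then x6 is forced to False.
  then x3 is forced to True.
  then x2 is forced to True.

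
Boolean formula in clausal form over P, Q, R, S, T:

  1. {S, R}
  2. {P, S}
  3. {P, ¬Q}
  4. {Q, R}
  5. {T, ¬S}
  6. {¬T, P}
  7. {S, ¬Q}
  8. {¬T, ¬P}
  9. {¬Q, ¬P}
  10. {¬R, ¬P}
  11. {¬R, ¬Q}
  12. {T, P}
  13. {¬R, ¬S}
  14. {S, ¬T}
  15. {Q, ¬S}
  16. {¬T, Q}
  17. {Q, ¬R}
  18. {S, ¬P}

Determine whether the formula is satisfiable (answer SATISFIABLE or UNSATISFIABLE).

P = True:
  propagation gives T=False, S=False; an empty clause results — contradiction.
P = False:
  propagation gives S=True, Q=False; an empty clause results — contradiction.
Every branch closes, so no satisfying assignment exists.

UNSATISFIABLE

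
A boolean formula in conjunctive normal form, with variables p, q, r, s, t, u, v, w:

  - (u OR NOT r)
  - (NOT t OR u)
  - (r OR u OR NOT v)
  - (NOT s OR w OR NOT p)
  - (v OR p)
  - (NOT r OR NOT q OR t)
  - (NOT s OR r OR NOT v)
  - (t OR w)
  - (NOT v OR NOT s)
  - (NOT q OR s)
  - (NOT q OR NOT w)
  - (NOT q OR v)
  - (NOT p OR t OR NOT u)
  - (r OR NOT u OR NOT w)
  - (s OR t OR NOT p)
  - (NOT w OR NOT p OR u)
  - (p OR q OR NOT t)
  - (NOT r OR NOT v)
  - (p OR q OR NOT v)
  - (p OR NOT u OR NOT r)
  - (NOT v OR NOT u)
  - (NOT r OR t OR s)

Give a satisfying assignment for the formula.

Branch on p: take p = True.
For the remaining variables, q = False, r = False, s = False, t = True, u = True, v = False, w = False works.
Check each clause:
  1. (NOT r OR u) — NOT r is true.
  2. (NOT t OR u) — u is true.
  3. (u OR NOT v OR r) — NOT v is true.
  4. (NOT s OR NOT p OR w) — NOT s is true.
  5. (p OR v) — p is true.
  6. (t OR NOT q OR NOT r) — NOT r is true.
  7. (NOT v OR NOT s OR r) — NOT v is true.
  8. (w OR t) — t is true.
  9. (NOT s OR NOT v) — NOT v is true.
  10. (NOT q OR s) — NOT q is true.
  11. (NOT w OR NOT q) — NOT w is true.
  12. (v OR NOT q) — NOT q is true.
  13. (t OR NOT u OR NOT p) — t is true.
  14. (NOT w OR r OR NOT u) — NOT w is true.
  15. (NOT p OR s OR t) — t is true.
  16. (NOT w OR NOT p OR u) — NOT w is true.
  17. (NOT t OR q OR p) — p is true.
  18. (NOT r OR NOT v) — NOT v is true.
  19. (NOT v OR q OR p) — NOT v is true.
  20. (NOT r OR p OR NOT u) — p is true.
  21. (NOT v OR NOT u) — NOT v is true.
  22. (NOT r OR s OR t) — NOT r is true.

p = True, q = False, r = False, s = False, t = True, u = True, v = False, w = False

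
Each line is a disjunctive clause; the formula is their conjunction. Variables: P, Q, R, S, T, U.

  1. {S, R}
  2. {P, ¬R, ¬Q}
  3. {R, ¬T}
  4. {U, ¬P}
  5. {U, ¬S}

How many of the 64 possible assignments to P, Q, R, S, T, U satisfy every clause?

18

Split on R, then P.
  R=1, P=1: forces U=1; Q, S, T free → 2^3 = 8.
  R=1, P=0: T free; 3 ways for (Q,S,U) × 2^1 = 6.
  R=0, P=1: remaining (Q,S,T,U) ∈ {(0,1,0,1); (1,1,0,1)} — 2.
  R=0, P=0: remaining (Q,S,T,U) ∈ {(0,1,0,1); (1,1,0,1)} — 2.
Total: 8 + 6 + 2 + 2 = 18.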